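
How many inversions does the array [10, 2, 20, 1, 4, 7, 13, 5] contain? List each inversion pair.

Finding inversions in [10, 2, 20, 1, 4, 7, 13, 5]:

(0, 1): arr[0]=10 > arr[1]=2
(0, 3): arr[0]=10 > arr[3]=1
(0, 4): arr[0]=10 > arr[4]=4
(0, 5): arr[0]=10 > arr[5]=7
(0, 7): arr[0]=10 > arr[7]=5
(1, 3): arr[1]=2 > arr[3]=1
(2, 3): arr[2]=20 > arr[3]=1
(2, 4): arr[2]=20 > arr[4]=4
(2, 5): arr[2]=20 > arr[5]=7
(2, 6): arr[2]=20 > arr[6]=13
(2, 7): arr[2]=20 > arr[7]=5
(5, 7): arr[5]=7 > arr[7]=5
(6, 7): arr[6]=13 > arr[7]=5

Total inversions: 13

The array has 13 inversion(s): (0,1), (0,3), (0,4), (0,5), (0,7), (1,3), (2,3), (2,4), (2,5), (2,6), (2,7), (5,7), (6,7). Each pair (i,j) satisfies i < j and arr[i] > arr[j].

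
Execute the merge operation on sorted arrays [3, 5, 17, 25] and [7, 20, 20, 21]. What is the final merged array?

Merging process:

Compare 3 vs 7: take 3 from left. Merged: [3]
Compare 5 vs 7: take 5 from left. Merged: [3, 5]
Compare 17 vs 7: take 7 from right. Merged: [3, 5, 7]
Compare 17 vs 20: take 17 from left. Merged: [3, 5, 7, 17]
Compare 25 vs 20: take 20 from right. Merged: [3, 5, 7, 17, 20]
Compare 25 vs 20: take 20 from right. Merged: [3, 5, 7, 17, 20, 20]
Compare 25 vs 21: take 21 from right. Merged: [3, 5, 7, 17, 20, 20, 21]
Append remaining from left: [25]. Merged: [3, 5, 7, 17, 20, 20, 21, 25]

Final merged array: [3, 5, 7, 17, 20, 20, 21, 25]
Total comparisons: 7

The merged array is [3, 5, 7, 17, 20, 20, 21, 25], requiring 7 comparisons. The merge step runs in O(n) time where n is the total number of elements.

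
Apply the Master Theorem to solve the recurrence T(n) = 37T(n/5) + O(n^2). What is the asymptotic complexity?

Master Theorem for T(n) = 37T(n/5) + O(n^2):

a = 37, b = 5, c = 2
log_b(a) = log_5(37) = 2.2436

Case 1: c = 2 < log_5(37) = 2.2436
T(n) = O(n^(log_5 37))

For T(n) = 37T(n/5) + O(n^2): log_5(37) = 2.2436. This is Case 1 of the Master Theorem (c < log_b(a), work dominated by leaves), giving O(n^(log_5 37)).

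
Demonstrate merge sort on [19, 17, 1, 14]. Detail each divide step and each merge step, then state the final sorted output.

Merge sort trace:

Split: [19, 17, 1, 14] -> [19, 17] and [1, 14]
  Split: [19, 17] -> [19] and [17]
  Merge: [19] + [17] -> [17, 19]
  Split: [1, 14] -> [1] and [14]
  Merge: [1] + [14] -> [1, 14]
Merge: [17, 19] + [1, 14] -> [1, 14, 17, 19]

Final sorted array: [1, 14, 17, 19]

The merge sort proceeds by recursively splitting the array and merging sorted halves.
After all merges, the sorted array is [1, 14, 17, 19].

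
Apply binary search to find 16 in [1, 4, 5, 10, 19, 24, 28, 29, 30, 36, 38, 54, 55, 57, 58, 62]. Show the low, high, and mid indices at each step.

Binary search for 16 in [1, 4, 5, 10, 19, 24, 28, 29, 30, 36, 38, 54, 55, 57, 58, 62]:

lo=0, hi=15, mid=7, arr[mid]=29 -> 29 > 16, search left half
lo=0, hi=6, mid=3, arr[mid]=10 -> 10 < 16, search right half
lo=4, hi=6, mid=5, arr[mid]=24 -> 24 > 16, search left half
lo=4, hi=4, mid=4, arr[mid]=19 -> 19 > 16, search left half
lo=4 > hi=3, target 16 not found

Binary search determines that 16 is not in the array after 4 comparisons. The search space was exhausted without finding the target.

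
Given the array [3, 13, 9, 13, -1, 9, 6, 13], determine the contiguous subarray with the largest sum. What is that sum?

Using Kadane's algorithm on [3, 13, 9, 13, -1, 9, 6, 13]:

Scanning through the array:
Position 1 (value 13): max_ending_here = 16, max_so_far = 16
Position 2 (value 9): max_ending_here = 25, max_so_far = 25
Position 3 (value 13): max_ending_here = 38, max_so_far = 38
Position 4 (value -1): max_ending_here = 37, max_so_far = 38
Position 5 (value 9): max_ending_here = 46, max_so_far = 46
Position 6 (value 6): max_ending_here = 52, max_so_far = 52
Position 7 (value 13): max_ending_here = 65, max_so_far = 65

Maximum subarray: [3, 13, 9, 13, -1, 9, 6, 13]
Maximum sum: 65

The maximum subarray is [3, 13, 9, 13, -1, 9, 6, 13] with sum 65. This subarray runs from index 0 to index 7.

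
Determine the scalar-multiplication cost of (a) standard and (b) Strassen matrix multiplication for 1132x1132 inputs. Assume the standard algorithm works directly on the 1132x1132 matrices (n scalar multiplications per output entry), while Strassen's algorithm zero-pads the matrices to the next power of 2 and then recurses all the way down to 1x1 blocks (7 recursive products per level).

Matrix multiplication for 1132x1132 matrices:

Strassen's algorithm requires power-of-2 dimensions. Pad 1132x1132 to 2048x2048 (next power of 2).

Standard algorithm: 1132^3 = 1450571968 multiplications
Strassen's algorithm: 7^(log2(2048)) = 7^11 = 1977326743 multiplications
Difference: 1450571968 - 1977326743 = -526754775 (Strassen uses MORE here due to padding overhead — for small or just-over-power-of-2 n, padding can outweigh the per-level savings)

Standard: 1450571968 multiplications (1132^3). Strassen: 1977326743 multiplications (7^11, after padding to 2048x2048). Strassen reduces 8 recursive multiplications to 7 at each level.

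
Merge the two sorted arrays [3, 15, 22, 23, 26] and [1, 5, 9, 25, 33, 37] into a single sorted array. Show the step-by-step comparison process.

Merging process:

Compare 3 vs 1: take 1 from right. Merged: [1]
Compare 3 vs 5: take 3 from left. Merged: [1, 3]
Compare 15 vs 5: take 5 from right. Merged: [1, 3, 5]
Compare 15 vs 9: take 9 from right. Merged: [1, 3, 5, 9]
Compare 15 vs 25: take 15 from left. Merged: [1, 3, 5, 9, 15]
Compare 22 vs 25: take 22 from left. Merged: [1, 3, 5, 9, 15, 22]
Compare 23 vs 25: take 23 from left. Merged: [1, 3, 5, 9, 15, 22, 23]
Compare 26 vs 25: take 25 from right. Merged: [1, 3, 5, 9, 15, 22, 23, 25]
Compare 26 vs 33: take 26 from left. Merged: [1, 3, 5, 9, 15, 22, 23, 25, 26]
Append remaining from right: [33, 37]. Merged: [1, 3, 5, 9, 15, 22, 23, 25, 26, 33, 37]

Final merged array: [1, 3, 5, 9, 15, 22, 23, 25, 26, 33, 37]
Total comparisons: 9

The merged array is [1, 3, 5, 9, 15, 22, 23, 25, 26, 33, 37], requiring 9 comparisons. The merge step runs in O(n) time where n is the total number of elements.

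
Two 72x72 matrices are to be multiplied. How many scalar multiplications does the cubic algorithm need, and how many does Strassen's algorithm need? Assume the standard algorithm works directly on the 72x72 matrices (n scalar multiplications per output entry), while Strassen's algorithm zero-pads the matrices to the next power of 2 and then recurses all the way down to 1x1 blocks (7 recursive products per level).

Matrix multiplication for 72x72 matrices:

Strassen's algorithm requires power-of-2 dimensions. Pad 72x72 to 128x128 (next power of 2).

Standard algorithm: 72^3 = 373248 multiplications
Strassen's algorithm: 7^(log2(128)) = 7^7 = 823543 multiplications
Difference: 373248 - 823543 = -450295 (Strassen uses MORE here due to padding overhead — for small or just-over-power-of-2 n, padding can outweigh the per-level savings)

Standard: 373248 multiplications (72^3). Strassen: 823543 multiplications (7^7, after padding to 128x128). Strassen reduces 8 recursive multiplications to 7 at each level.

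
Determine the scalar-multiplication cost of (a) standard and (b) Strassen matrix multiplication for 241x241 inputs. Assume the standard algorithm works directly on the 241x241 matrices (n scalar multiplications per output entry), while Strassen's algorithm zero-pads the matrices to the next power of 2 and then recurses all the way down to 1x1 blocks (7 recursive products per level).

Matrix multiplication for 241x241 matrices:

Strassen's algorithm requires power-of-2 dimensions. Pad 241x241 to 256x256 (next power of 2).

Standard algorithm: 241^3 = 13997521 multiplications
Strassen's algorithm: 7^(log2(256)) = 7^8 = 5764801 multiplications
Savings: 13997521 - 5764801 = 8232720 multiplications

Standard: 13997521 multiplications (241^3). Strassen: 5764801 multiplications (7^8, after padding to 256x256). Strassen reduces 8 recursive multiplications to 7 at each level.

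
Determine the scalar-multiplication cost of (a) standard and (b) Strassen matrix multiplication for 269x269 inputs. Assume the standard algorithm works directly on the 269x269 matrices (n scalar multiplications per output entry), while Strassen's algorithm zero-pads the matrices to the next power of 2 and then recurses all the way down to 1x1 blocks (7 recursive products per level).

Matrix multiplication for 269x269 matrices:

Strassen's algorithm requires power-of-2 dimensions. Pad 269x269 to 512x512 (next power of 2).

Standard algorithm: 269^3 = 19465109 multiplications
Strassen's algorithm: 7^(log2(512)) = 7^9 = 40353607 multiplications
Difference: 19465109 - 40353607 = -20888498 (Strassen uses MORE here due to padding overhead — for small or just-over-power-of-2 n, padding can outweigh the per-level savings)

Standard: 19465109 multiplications (269^3). Strassen: 40353607 multiplications (7^9, after padding to 512x512). Strassen reduces 8 recursive multiplications to 7 at each level.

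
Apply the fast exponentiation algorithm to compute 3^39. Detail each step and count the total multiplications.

Computing 3^39 by squaring (build up from 3^1; each line after the first costs one multiplication):

3^1 = 3
3^2 = (3^1)^2 = 3^2 = 9
3^4 = (3^2)^2 = 9^2 = 81
3^8 = (3^4)^2 = 81^2 = 6561
3^9 = 3 * 3^8 = 3 * 6561 = 19683
3^18 = (3^9)^2 = 19683^2 = 387420489
3^19 = 3 * 3^18 = 3 * 387420489 = 1162261467
3^38 = (3^19)^2 = 1162261467^2 = 1350851717672992089
3^39 = 3 * 3^38 = 3 * 1350851717672992089 = 4052555153018976267

Result: 4052555153018976267
Multiplications needed: 8 (8 lines after 3^1)

3^39 = 4052555153018976267. Using exponentiation by squaring, this requires 8 multiplications. The key idea: if the exponent is even, square the half-power; if odd, multiply by the base once.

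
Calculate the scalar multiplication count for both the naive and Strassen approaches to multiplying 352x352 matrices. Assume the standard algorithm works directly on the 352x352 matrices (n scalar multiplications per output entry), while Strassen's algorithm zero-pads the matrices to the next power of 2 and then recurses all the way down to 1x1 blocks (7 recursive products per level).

Matrix multiplication for 352x352 matrices:

Strassen's algorithm requires power-of-2 dimensions. Pad 352x352 to 512x512 (next power of 2).

Standard algorithm: 352^3 = 43614208 multiplications
Strassen's algorithm: 7^(log2(512)) = 7^9 = 40353607 multiplications
Savings: 43614208 - 40353607 = 3260601 multiplications

Standard: 43614208 multiplications (352^3). Strassen: 40353607 multiplications (7^9, after padding to 512x512). Strassen reduces 8 recursive multiplications to 7 at each level.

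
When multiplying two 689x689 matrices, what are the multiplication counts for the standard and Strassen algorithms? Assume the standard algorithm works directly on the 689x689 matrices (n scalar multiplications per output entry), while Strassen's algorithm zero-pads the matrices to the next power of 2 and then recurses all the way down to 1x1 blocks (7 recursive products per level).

Matrix multiplication for 689x689 matrices:

Strassen's algorithm requires power-of-2 dimensions. Pad 689x689 to 1024x1024 (next power of 2).

Standard algorithm: 689^3 = 327082769 multiplications
Strassen's algorithm: 7^(log2(1024)) = 7^10 = 282475249 multiplications
Savings: 327082769 - 282475249 = 44607520 multiplications

Standard: 327082769 multiplications (689^3). Strassen: 282475249 multiplications (7^10, after padding to 1024x1024). Strassen reduces 8 recursive multiplications to 7 at each level.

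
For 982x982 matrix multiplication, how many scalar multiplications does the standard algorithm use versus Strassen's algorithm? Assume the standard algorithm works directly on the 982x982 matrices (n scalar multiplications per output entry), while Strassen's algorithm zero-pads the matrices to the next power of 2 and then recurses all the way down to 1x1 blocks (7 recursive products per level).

Matrix multiplication for 982x982 matrices:

Strassen's algorithm requires power-of-2 dimensions. Pad 982x982 to 1024x1024 (next power of 2).

Standard algorithm: 982^3 = 946966168 multiplications
Strassen's algorithm: 7^(log2(1024)) = 7^10 = 282475249 multiplications
Savings: 946966168 - 282475249 = 664490919 multiplications

Standard: 946966168 multiplications (982^3). Strassen: 282475249 multiplications (7^10, after padding to 1024x1024). Strassen reduces 8 recursive multiplications to 7 at each level.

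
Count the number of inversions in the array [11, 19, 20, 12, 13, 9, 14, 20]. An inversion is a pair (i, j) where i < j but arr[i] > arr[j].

Finding inversions in [11, 19, 20, 12, 13, 9, 14, 20]:

(0, 5): arr[0]=11 > arr[5]=9
(1, 3): arr[1]=19 > arr[3]=12
(1, 4): arr[1]=19 > arr[4]=13
(1, 5): arr[1]=19 > arr[5]=9
(1, 6): arr[1]=19 > arr[6]=14
(2, 3): arr[2]=20 > arr[3]=12
(2, 4): arr[2]=20 > arr[4]=13
(2, 5): arr[2]=20 > arr[5]=9
(2, 6): arr[2]=20 > arr[6]=14
(3, 5): arr[3]=12 > arr[5]=9
(4, 5): arr[4]=13 > arr[5]=9

Total inversions: 11

The array has 11 inversion(s): (0,5), (1,3), (1,4), (1,5), (1,6), (2,3), (2,4), (2,5), (2,6), (3,5), (4,5). Each pair (i,j) satisfies i < j and arr[i] > arr[j].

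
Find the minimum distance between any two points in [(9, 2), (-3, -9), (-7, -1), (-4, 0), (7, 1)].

Computing all pairwise distances among 5 points:

d((9, 2), (-3, -9)) = 16.2788
d((9, 2), (-7, -1)) = 16.2788
d((9, 2), (-4, 0)) = 13.1529
d((9, 2), (7, 1)) = 2.2361 <-- minimum
d((-3, -9), (-7, -1)) = 8.9443
d((-3, -9), (-4, 0)) = 9.0554
d((-3, -9), (7, 1)) = 14.1421
d((-7, -1), (-4, 0)) = 3.1623
d((-7, -1), (7, 1)) = 14.1421
d((-4, 0), (7, 1)) = 11.0454

Closest pair: (9, 2) and (7, 1) with distance 2.2361

The closest pair is (9, 2) and (7, 1) with Euclidean distance 2.2361. For 5 points, brute-force pairwise comparison is shown above. For large n, the divide-and-conquer algorithm (sort by x, recurse on halves, check the dividing strip) achieves O(n log n).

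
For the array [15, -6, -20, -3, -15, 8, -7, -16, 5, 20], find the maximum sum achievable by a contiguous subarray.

Using Kadane's algorithm on [15, -6, -20, -3, -15, 8, -7, -16, 5, 20]:

Scanning through the array:
Position 1 (value -6): max_ending_here = 9, max_so_far = 15
Position 2 (value -20): max_ending_here = -11, max_so_far = 15
Position 3 (value -3): max_ending_here = -3, max_so_far = 15
Position 4 (value -15): max_ending_here = -15, max_so_far = 15
Position 5 (value 8): max_ending_here = 8, max_so_far = 15
Position 6 (value -7): max_ending_here = 1, max_so_far = 15
Position 7 (value -16): max_ending_here = -15, max_so_far = 15
Position 8 (value 5): max_ending_here = 5, max_so_far = 15
Position 9 (value 20): max_ending_here = 25, max_so_far = 25

Maximum subarray: [5, 20]
Maximum sum: 25

The maximum subarray is [5, 20] with sum 25. This subarray runs from index 8 to index 9.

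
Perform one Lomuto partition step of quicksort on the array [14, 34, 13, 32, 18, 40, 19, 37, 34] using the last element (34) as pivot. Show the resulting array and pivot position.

Lomuto partition with pivot = 34:

Initial array: [14, 34, 13, 32, 18, 40, 19, 37, 34]

arr[0]=14 <= 34: swap with position 0, array becomes [14, 34, 13, 32, 18, 40, 19, 37, 34]
arr[1]=34 <= 34: swap with position 1, array becomes [14, 34, 13, 32, 18, 40, 19, 37, 34]
arr[2]=13 <= 34: swap with position 2, array becomes [14, 34, 13, 32, 18, 40, 19, 37, 34]
arr[3]=32 <= 34: swap with position 3, array becomes [14, 34, 13, 32, 18, 40, 19, 37, 34]
arr[4]=18 <= 34: swap with position 4, array becomes [14, 34, 13, 32, 18, 40, 19, 37, 34]
arr[5]=40 > 34: no swap
arr[6]=19 <= 34: swap with position 5, array becomes [14, 34, 13, 32, 18, 19, 40, 37, 34]
arr[7]=37 > 34: no swap

Place pivot at position 6: [14, 34, 13, 32, 18, 19, 34, 37, 40]
Pivot position: 6

After partitioning with pivot 34, the array becomes [14, 34, 13, 32, 18, 19, 34, 37, 40]. The pivot is placed at index 6. All elements to the left of the pivot are <= 34, and all elements to the right are > 34.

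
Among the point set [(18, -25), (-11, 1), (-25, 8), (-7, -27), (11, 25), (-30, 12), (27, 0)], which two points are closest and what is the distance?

Computing all pairwise distances among 7 points:

d((18, -25), (-11, 1)) = 38.9487
d((18, -25), (-25, 8)) = 54.2033
d((18, -25), (-7, -27)) = 25.0799
d((18, -25), (11, 25)) = 50.4876
d((18, -25), (-30, 12)) = 60.6053
d((18, -25), (27, 0)) = 26.5707
d((-11, 1), (-25, 8)) = 15.6525
d((-11, 1), (-7, -27)) = 28.2843
d((-11, 1), (11, 25)) = 32.5576
d((-11, 1), (-30, 12)) = 21.9545
d((-11, 1), (27, 0)) = 38.0132
d((-25, 8), (-7, -27)) = 39.3573
d((-25, 8), (11, 25)) = 39.8121
d((-25, 8), (-30, 12)) = 6.4031 <-- minimum
d((-25, 8), (27, 0)) = 52.6118
d((-7, -27), (11, 25)) = 55.0273
d((-7, -27), (-30, 12)) = 45.2769
d((-7, -27), (27, 0)) = 43.4166
d((11, 25), (-30, 12)) = 43.0116
d((11, 25), (27, 0)) = 29.6816
d((-30, 12), (27, 0)) = 58.2495

Closest pair: (-25, 8) and (-30, 12) with distance 6.4031

The closest pair is (-25, 8) and (-30, 12) with Euclidean distance 6.4031. For 7 points, brute-force pairwise comparison is shown above. For large n, the divide-and-conquer algorithm (sort by x, recurse on halves, check the dividing strip) achieves O(n log n).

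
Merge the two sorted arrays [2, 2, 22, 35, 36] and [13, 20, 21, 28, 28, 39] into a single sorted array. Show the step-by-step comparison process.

Merging process:

Compare 2 vs 13: take 2 from left. Merged: [2]
Compare 2 vs 13: take 2 from left. Merged: [2, 2]
Compare 22 vs 13: take 13 from right. Merged: [2, 2, 13]
Compare 22 vs 20: take 20 from right. Merged: [2, 2, 13, 20]
Compare 22 vs 21: take 21 from right. Merged: [2, 2, 13, 20, 21]
Compare 22 vs 28: take 22 from left. Merged: [2, 2, 13, 20, 21, 22]
Compare 35 vs 28: take 28 from right. Merged: [2, 2, 13, 20, 21, 22, 28]
Compare 35 vs 28: take 28 from right. Merged: [2, 2, 13, 20, 21, 22, 28, 28]
Compare 35 vs 39: take 35 from left. Merged: [2, 2, 13, 20, 21, 22, 28, 28, 35]
Compare 36 vs 39: take 36 from left. Merged: [2, 2, 13, 20, 21, 22, 28, 28, 35, 36]
Append remaining from right: [39]. Merged: [2, 2, 13, 20, 21, 22, 28, 28, 35, 36, 39]

Final merged array: [2, 2, 13, 20, 21, 22, 28, 28, 35, 36, 39]
Total comparisons: 10

The merged array is [2, 2, 13, 20, 21, 22, 28, 28, 35, 36, 39], requiring 10 comparisons. The merge step runs in O(n) time where n is the total number of elements.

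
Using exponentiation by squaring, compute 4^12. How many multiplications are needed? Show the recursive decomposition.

Computing 4^12 by squaring (build up from 4^1; each line after the first costs one multiplication):

4^1 = 4
4^2 = (4^1)^2 = 4^2 = 16
4^3 = 4 * 4^2 = 4 * 16 = 64
4^6 = (4^3)^2 = 64^2 = 4096
4^12 = (4^6)^2 = 4096^2 = 16777216

Result: 16777216
Multiplications needed: 4 (4 lines after 4^1)

4^12 = 16777216. Using exponentiation by squaring, this requires 4 multiplications. The key idea: if the exponent is even, square the half-power; if odd, multiply by the base once.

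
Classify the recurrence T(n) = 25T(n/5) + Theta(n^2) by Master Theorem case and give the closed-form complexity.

Master Theorem for T(n) = 25T(n/5) + O(n^2):

a = 25, b = 5, c = 2
log_b(a) = log_5(25) = 2.0000

Case 2: c = 2 = log_5(25) = 2.0000
T(n) = O(n^2 log n) = O(n^2 log n)

For T(n) = 25T(n/5) + O(n^2): log_5(25) = 2.0000. This is Case 2 of the Master Theorem (c = log_b(a), equal work at all levels), giving O(n^2 log n).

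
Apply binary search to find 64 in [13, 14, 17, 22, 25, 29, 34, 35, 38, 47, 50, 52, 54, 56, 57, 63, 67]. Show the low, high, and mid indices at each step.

Binary search for 64 in [13, 14, 17, 22, 25, 29, 34, 35, 38, 47, 50, 52, 54, 56, 57, 63, 67]:

lo=0, hi=16, mid=8, arr[mid]=38 -> 38 < 64, search right half
lo=9, hi=16, mid=12, arr[mid]=54 -> 54 < 64, search right half
lo=13, hi=16, mid=14, arr[mid]=57 -> 57 < 64, search right half
lo=15, hi=16, mid=15, arr[mid]=63 -> 63 < 64, search right half
lo=16, hi=16, mid=16, arr[mid]=67 -> 67 > 64, search left half
lo=16 > hi=15, target 64 not found

Binary search determines that 64 is not in the array after 5 comparisons. The search space was exhausted without finding the target.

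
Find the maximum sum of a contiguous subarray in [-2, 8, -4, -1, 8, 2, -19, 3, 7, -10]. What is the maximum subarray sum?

Using Kadane's algorithm on [-2, 8, -4, -1, 8, 2, -19, 3, 7, -10]:

Scanning through the array:
Position 1 (value 8): max_ending_here = 8, max_so_far = 8
Position 2 (value -4): max_ending_here = 4, max_so_far = 8
Position 3 (value -1): max_ending_here = 3, max_so_far = 8
Position 4 (value 8): max_ending_here = 11, max_so_far = 11
Position 5 (value 2): max_ending_here = 13, max_so_far = 13
Position 6 (value -19): max_ending_here = -6, max_so_far = 13
Position 7 (value 3): max_ending_here = 3, max_so_far = 13
Position 8 (value 7): max_ending_here = 10, max_so_far = 13
Position 9 (value -10): max_ending_here = 0, max_so_far = 13

Maximum subarray: [8, -4, -1, 8, 2]
Maximum sum: 13

The maximum subarray is [8, -4, -1, 8, 2] with sum 13. This subarray runs from index 1 to index 5.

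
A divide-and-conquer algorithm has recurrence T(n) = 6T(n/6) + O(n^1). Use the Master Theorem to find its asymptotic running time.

Master Theorem for T(n) = 6T(n/6) + O(n^1):

a = 6, b = 6, c = 1
log_b(a) = log_6(6) = 1.0000

Case 2: c = 1 = log_6(6) = 1.0000
T(n) = O(n^1 log n) = O(n log n)

For T(n) = 6T(n/6) + O(n^1): log_6(6) = 1.0000. This is Case 2 of the Master Theorem (c = log_b(a), equal work at all levels), giving O(n log n).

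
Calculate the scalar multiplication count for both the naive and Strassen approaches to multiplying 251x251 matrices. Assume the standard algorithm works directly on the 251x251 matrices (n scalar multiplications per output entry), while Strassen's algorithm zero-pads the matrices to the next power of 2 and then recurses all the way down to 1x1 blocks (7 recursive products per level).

Matrix multiplication for 251x251 matrices:

Strassen's algorithm requires power-of-2 dimensions. Pad 251x251 to 256x256 (next power of 2).

Standard algorithm: 251^3 = 15813251 multiplications
Strassen's algorithm: 7^(log2(256)) = 7^8 = 5764801 multiplications
Savings: 15813251 - 5764801 = 10048450 multiplications

Standard: 15813251 multiplications (251^3). Strassen: 5764801 multiplications (7^8, after padding to 256x256). Strassen reduces 8 recursive multiplications to 7 at each level.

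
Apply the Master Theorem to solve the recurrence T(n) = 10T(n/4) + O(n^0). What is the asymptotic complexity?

Master Theorem for T(n) = 10T(n/4) + O(n^0):

a = 10, b = 4, c = 0
log_b(a) = log_4(10) = 1.6610

Case 1: c = 0 < log_4(10) = 1.6610
T(n) = O(n^(log_4 10))

For T(n) = 10T(n/4) + O(n^0): log_4(10) = 1.6610. This is Case 1 of the Master Theorem (c < log_b(a), work dominated by leaves), giving O(n^(log_4 10)).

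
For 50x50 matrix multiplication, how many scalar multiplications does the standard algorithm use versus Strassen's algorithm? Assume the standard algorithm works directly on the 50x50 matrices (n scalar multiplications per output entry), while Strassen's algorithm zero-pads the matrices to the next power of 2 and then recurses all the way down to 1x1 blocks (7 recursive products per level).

Matrix multiplication for 50x50 matrices:

Strassen's algorithm requires power-of-2 dimensions. Pad 50x50 to 64x64 (next power of 2).

Standard algorithm: 50^3 = 125000 multiplications
Strassen's algorithm: 7^(log2(64)) = 7^6 = 117649 multiplications
Savings: 125000 - 117649 = 7351 multiplications

Standard: 125000 multiplications (50^3). Strassen: 117649 multiplications (7^6, after padding to 64x64). Strassen reduces 8 recursive multiplications to 7 at each level.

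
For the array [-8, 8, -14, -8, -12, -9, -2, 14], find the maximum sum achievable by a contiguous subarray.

Using Kadane's algorithm on [-8, 8, -14, -8, -12, -9, -2, 14]:

Scanning through the array:
Position 1 (value 8): max_ending_here = 8, max_so_far = 8
Position 2 (value -14): max_ending_here = -6, max_so_far = 8
Position 3 (value -8): max_ending_here = -8, max_so_far = 8
Position 4 (value -12): max_ending_here = -12, max_so_far = 8
Position 5 (value -9): max_ending_here = -9, max_so_far = 8
Position 6 (value -2): max_ending_here = -2, max_so_far = 8
Position 7 (value 14): max_ending_here = 14, max_so_far = 14

Maximum subarray: [14]
Maximum sum: 14

The maximum subarray is [14] with sum 14. This subarray runs from index 7 to index 7.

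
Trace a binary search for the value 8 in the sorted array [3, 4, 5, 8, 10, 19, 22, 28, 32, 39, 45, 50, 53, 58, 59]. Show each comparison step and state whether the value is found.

Binary search for 8 in [3, 4, 5, 8, 10, 19, 22, 28, 32, 39, 45, 50, 53, 58, 59]:

lo=0, hi=14, mid=7, arr[mid]=28 -> 28 > 8, search left half
lo=0, hi=6, mid=3, arr[mid]=8 -> Found target at index 3!

Binary search finds 8 at index 3 after 2 comparisons. The search repeatedly halves the search space by comparing with the middle element.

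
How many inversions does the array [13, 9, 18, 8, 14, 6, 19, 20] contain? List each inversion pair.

Finding inversions in [13, 9, 18, 8, 14, 6, 19, 20]:

(0, 1): arr[0]=13 > arr[1]=9
(0, 3): arr[0]=13 > arr[3]=8
(0, 5): arr[0]=13 > arr[5]=6
(1, 3): arr[1]=9 > arr[3]=8
(1, 5): arr[1]=9 > arr[5]=6
(2, 3): arr[2]=18 > arr[3]=8
(2, 4): arr[2]=18 > arr[4]=14
(2, 5): arr[2]=18 > arr[5]=6
(3, 5): arr[3]=8 > arr[5]=6
(4, 5): arr[4]=14 > arr[5]=6

Total inversions: 10

The array has 10 inversion(s): (0,1), (0,3), (0,5), (1,3), (1,5), (2,3), (2,4), (2,5), (3,5), (4,5). Each pair (i,j) satisfies i < j and arr[i] > arr[j].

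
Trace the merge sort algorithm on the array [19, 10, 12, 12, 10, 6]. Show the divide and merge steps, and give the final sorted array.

Merge sort trace:

Split: [19, 10, 12, 12, 10, 6] -> [19, 10, 12] and [12, 10, 6]
  Split: [19, 10, 12] -> [19] and [10, 12]
    Split: [10, 12] -> [10] and [12]
    Merge: [10] + [12] -> [10, 12]
  Merge: [19] + [10, 12] -> [10, 12, 19]
  Split: [12, 10, 6] -> [12] and [10, 6]
    Split: [10, 6] -> [10] and [6]
    Merge: [10] + [6] -> [6, 10]
  Merge: [12] + [6, 10] -> [6, 10, 12]
Merge: [10, 12, 19] + [6, 10, 12] -> [6, 10, 10, 12, 12, 19]

Final sorted array: [6, 10, 10, 12, 12, 19]

The merge sort proceeds by recursively splitting the array and merging sorted halves.
After all merges, the sorted array is [6, 10, 10, 12, 12, 19].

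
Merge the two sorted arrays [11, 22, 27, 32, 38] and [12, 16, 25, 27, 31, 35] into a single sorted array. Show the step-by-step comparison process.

Merging process:

Compare 11 vs 12: take 11 from left. Merged: [11]
Compare 22 vs 12: take 12 from right. Merged: [11, 12]
Compare 22 vs 16: take 16 from right. Merged: [11, 12, 16]
Compare 22 vs 25: take 22 from left. Merged: [11, 12, 16, 22]
Compare 27 vs 25: take 25 from right. Merged: [11, 12, 16, 22, 25]
Compare 27 vs 27: take 27 from left. Merged: [11, 12, 16, 22, 25, 27]
Compare 32 vs 27: take 27 from right. Merged: [11, 12, 16, 22, 25, 27, 27]
Compare 32 vs 31: take 31 from right. Merged: [11, 12, 16, 22, 25, 27, 27, 31]
Compare 32 vs 35: take 32 from left. Merged: [11, 12, 16, 22, 25, 27, 27, 31, 32]
Compare 38 vs 35: take 35 from right. Merged: [11, 12, 16, 22, 25, 27, 27, 31, 32, 35]
Append remaining from left: [38]. Merged: [11, 12, 16, 22, 25, 27, 27, 31, 32, 35, 38]

Final merged array: [11, 12, 16, 22, 25, 27, 27, 31, 32, 35, 38]
Total comparisons: 10

The merged array is [11, 12, 16, 22, 25, 27, 27, 31, 32, 35, 38], requiring 10 comparisons. The merge step runs in O(n) time where n is the total number of elements.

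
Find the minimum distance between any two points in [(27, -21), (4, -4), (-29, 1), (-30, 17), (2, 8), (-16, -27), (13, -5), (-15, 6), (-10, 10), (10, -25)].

Computing all pairwise distances among 10 points:

d((27, -21), (4, -4)) = 28.6007
d((27, -21), (-29, 1)) = 60.1664
d((27, -21), (-30, 17)) = 68.5055
d((27, -21), (2, 8)) = 38.2884
d((27, -21), (-16, -27)) = 43.4166
d((27, -21), (13, -5)) = 21.2603
d((27, -21), (-15, 6)) = 49.93
d((27, -21), (-10, 10)) = 48.2701
d((27, -21), (10, -25)) = 17.4642
d((4, -4), (-29, 1)) = 33.3766
d((4, -4), (-30, 17)) = 39.9625
d((4, -4), (2, 8)) = 12.1655
d((4, -4), (-16, -27)) = 30.4795
d((4, -4), (13, -5)) = 9.0554
d((4, -4), (-15, 6)) = 21.4709
d((4, -4), (-10, 10)) = 19.799
d((4, -4), (10, -25)) = 21.8403
d((-29, 1), (-30, 17)) = 16.0312
d((-29, 1), (2, 8)) = 31.7805
d((-29, 1), (-16, -27)) = 30.8707
d((-29, 1), (13, -5)) = 42.4264
d((-29, 1), (-15, 6)) = 14.8661
d((-29, 1), (-10, 10)) = 21.0238
d((-29, 1), (10, -25)) = 46.8722
d((-30, 17), (2, 8)) = 33.2415
d((-30, 17), (-16, -27)) = 46.1736
d((-30, 17), (13, -5)) = 48.3011
d((-30, 17), (-15, 6)) = 18.6011
d((-30, 17), (-10, 10)) = 21.1896
d((-30, 17), (10, -25)) = 58.0
d((2, 8), (-16, -27)) = 39.3573
d((2, 8), (13, -5)) = 17.0294
d((2, 8), (-15, 6)) = 17.1172
d((2, 8), (-10, 10)) = 12.1655
d((2, 8), (10, -25)) = 33.9559
d((-16, -27), (13, -5)) = 36.4005
d((-16, -27), (-15, 6)) = 33.0151
d((-16, -27), (-10, 10)) = 37.4833
d((-16, -27), (10, -25)) = 26.0768
d((13, -5), (-15, 6)) = 30.0832
d((13, -5), (-10, 10)) = 27.4591
d((13, -5), (10, -25)) = 20.2237
d((-15, 6), (-10, 10)) = 6.4031 <-- minimum
d((-15, 6), (10, -25)) = 39.8246
d((-10, 10), (10, -25)) = 40.3113

Closest pair: (-15, 6) and (-10, 10) with distance 6.4031

The closest pair is (-15, 6) and (-10, 10) with Euclidean distance 6.4031. For 10 points, brute-force pairwise comparison is shown above. For large n, the divide-and-conquer algorithm (sort by x, recurse on halves, check the dividing strip) achieves O(n log n).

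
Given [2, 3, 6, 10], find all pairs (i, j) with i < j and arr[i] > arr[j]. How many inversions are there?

Finding inversions in [2, 3, 6, 10]:


Total inversions: 0

The array has 0 inversions. It is already sorted.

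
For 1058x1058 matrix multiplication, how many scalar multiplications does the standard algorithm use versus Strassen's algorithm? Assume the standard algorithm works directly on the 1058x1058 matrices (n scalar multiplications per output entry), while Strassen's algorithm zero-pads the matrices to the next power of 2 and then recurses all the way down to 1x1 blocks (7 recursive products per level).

Matrix multiplication for 1058x1058 matrices:

Strassen's algorithm requires power-of-2 dimensions. Pad 1058x1058 to 2048x2048 (next power of 2).

Standard algorithm: 1058^3 = 1184287112 multiplications
Strassen's algorithm: 7^(log2(2048)) = 7^11 = 1977326743 multiplications
Difference: 1184287112 - 1977326743 = -793039631 (Strassen uses MORE here due to padding overhead — for small or just-over-power-of-2 n, padding can outweigh the per-level savings)

Standard: 1184287112 multiplications (1058^3). Strassen: 1977326743 multiplications (7^11, after padding to 2048x2048). Strassen reduces 8 recursive multiplications to 7 at each level.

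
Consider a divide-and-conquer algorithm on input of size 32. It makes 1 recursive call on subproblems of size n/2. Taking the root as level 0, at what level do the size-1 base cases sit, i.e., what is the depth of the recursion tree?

For divide and conquer with division factor 2:

Problem sizes at each level:
Level 0: 32
Level 1: 16
Level 2: 8
Level 3: 4
Level 4: 2
Level 5: 1

The root is level 0 and the size-1 base case is level 5 (the tree spans levels 0 through 5, i.e. 6 levels counting the root), so the depth is the number of divisions: log_2(32) = 5

The recursion tree depth is log_2(32) = 5. At each level, the problem size is divided by 2, so it takes 5 divisions to reduce to a base case of size 1. The algorithm makes 1 recursive call at each level.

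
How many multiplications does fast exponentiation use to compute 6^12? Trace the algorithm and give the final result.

Computing 6^12 by squaring (build up from 6^1; each line after the first costs one multiplication):

6^1 = 6
6^2 = (6^1)^2 = 6^2 = 36
6^3 = 6 * 6^2 = 6 * 36 = 216
6^6 = (6^3)^2 = 216^2 = 46656
6^12 = (6^6)^2 = 46656^2 = 2176782336

Result: 2176782336
Multiplications needed: 4 (4 lines after 6^1)

6^12 = 2176782336. Using exponentiation by squaring, this requires 4 multiplications. The key idea: if the exponent is even, square the half-power; if odd, multiply by the base once.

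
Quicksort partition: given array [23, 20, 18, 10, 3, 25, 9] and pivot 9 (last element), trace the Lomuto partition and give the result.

Lomuto partition with pivot = 9:

Initial array: [23, 20, 18, 10, 3, 25, 9]

arr[0]=23 > 9: no swap
arr[1]=20 > 9: no swap
arr[2]=18 > 9: no swap
arr[3]=10 > 9: no swap
arr[4]=3 <= 9: swap with position 0, array becomes [3, 20, 18, 10, 23, 25, 9]
arr[5]=25 > 9: no swap

Place pivot at position 1: [3, 9, 18, 10, 23, 25, 20]
Pivot position: 1

After partitioning with pivot 9, the array becomes [3, 9, 18, 10, 23, 25, 20]. The pivot is placed at index 1. All elements to the left of the pivot are <= 9, and all elements to the right are > 9.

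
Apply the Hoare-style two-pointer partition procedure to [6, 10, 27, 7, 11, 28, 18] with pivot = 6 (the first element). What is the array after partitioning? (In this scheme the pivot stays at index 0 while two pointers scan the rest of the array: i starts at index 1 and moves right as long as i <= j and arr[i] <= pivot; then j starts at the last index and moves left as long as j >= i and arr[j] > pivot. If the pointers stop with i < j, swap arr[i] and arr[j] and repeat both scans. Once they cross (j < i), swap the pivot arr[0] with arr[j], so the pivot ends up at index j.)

Hoare-style two-pointer partition with pivot = 6:

Initial array: [6, 10, 27, 7, 11, 28, 18]

Pointers start at i = 1, j = 6.
i ends at 1, j ends at 0: the pointers have crossed (j < i), so scanning stops.

j = 0, so swapping arr[0] with arr[j] leaves the pivot at position 0: [6, 10, 27, 7, 11, 28, 18]
Pivot position: 0

After partitioning with pivot 6, the array becomes [6, 10, 27, 7, 11, 28, 18]. The pivot is placed at index 0. All elements to the left of the pivot are <= 6, and all elements to the right are > 6.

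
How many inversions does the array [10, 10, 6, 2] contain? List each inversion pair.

Finding inversions in [10, 10, 6, 2]:

(0, 2): arr[0]=10 > arr[2]=6
(0, 3): arr[0]=10 > arr[3]=2
(1, 2): arr[1]=10 > arr[2]=6
(1, 3): arr[1]=10 > arr[3]=2
(2, 3): arr[2]=6 > arr[3]=2

Total inversions: 5

The array has 5 inversion(s): (0,2), (0,3), (1,2), (1,3), (2,3). Each pair (i,j) satisfies i < j and arr[i] > arr[j].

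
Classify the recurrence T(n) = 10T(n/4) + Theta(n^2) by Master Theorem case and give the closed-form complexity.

Master Theorem for T(n) = 10T(n/4) + O(n^2):

a = 10, b = 4, c = 2
log_b(a) = log_4(10) = 1.6610

Case 3: c = 2 > log_4(10) = 1.6610
T(n) = O(n^2) = O(n^2)

For T(n) = 10T(n/4) + O(n^2): log_4(10) = 1.6610. This is Case 3 of the Master Theorem (c > log_b(a), work dominated by root), giving O(n^2).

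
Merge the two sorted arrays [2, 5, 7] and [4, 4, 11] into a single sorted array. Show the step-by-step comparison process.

Merging process:

Compare 2 vs 4: take 2 from left. Merged: [2]
Compare 5 vs 4: take 4 from right. Merged: [2, 4]
Compare 5 vs 4: take 4 from right. Merged: [2, 4, 4]
Compare 5 vs 11: take 5 from left. Merged: [2, 4, 4, 5]
Compare 7 vs 11: take 7 from left. Merged: [2, 4, 4, 5, 7]
Append remaining from right: [11]. Merged: [2, 4, 4, 5, 7, 11]

Final merged array: [2, 4, 4, 5, 7, 11]
Total comparisons: 5

The merged array is [2, 4, 4, 5, 7, 11], requiring 5 comparisons. The merge step runs in O(n) time where n is the total number of elements.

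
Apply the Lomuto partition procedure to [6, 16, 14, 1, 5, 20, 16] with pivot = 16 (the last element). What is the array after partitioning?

Lomuto partition with pivot = 16:

Initial array: [6, 16, 14, 1, 5, 20, 16]

arr[0]=6 <= 16: swap with position 0, array becomes [6, 16, 14, 1, 5, 20, 16]
arr[1]=16 <= 16: swap with position 1, array becomes [6, 16, 14, 1, 5, 20, 16]
arr[2]=14 <= 16: swap with position 2, array becomes [6, 16, 14, 1, 5, 20, 16]
arr[3]=1 <= 16: swap with position 3, array becomes [6, 16, 14, 1, 5, 20, 16]
arr[4]=5 <= 16: swap with position 4, array becomes [6, 16, 14, 1, 5, 20, 16]
arr[5]=20 > 16: no swap

Place pivot at position 5: [6, 16, 14, 1, 5, 16, 20]
Pivot position: 5

After partitioning with pivot 16, the array becomes [6, 16, 14, 1, 5, 16, 20]. The pivot is placed at index 5. All elements to the left of the pivot are <= 16, and all elements to the right are > 16.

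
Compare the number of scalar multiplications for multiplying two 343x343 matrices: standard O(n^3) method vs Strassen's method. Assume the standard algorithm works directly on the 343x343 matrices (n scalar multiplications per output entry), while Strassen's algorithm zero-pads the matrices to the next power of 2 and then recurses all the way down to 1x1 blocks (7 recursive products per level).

Matrix multiplication for 343x343 matrices:

Strassen's algorithm requires power-of-2 dimensions. Pad 343x343 to 512x512 (next power of 2).

Standard algorithm: 343^3 = 40353607 multiplications
Strassen's algorithm: 7^(log2(512)) = 7^9 = 40353607 multiplications
Savings: 40353607 - 40353607 = 0 multiplications

Standard: 40353607 multiplications (343^3). Strassen: 40353607 multiplications (7^9, after padding to 512x512). Strassen reduces 8 recursive multiplications to 7 at each level.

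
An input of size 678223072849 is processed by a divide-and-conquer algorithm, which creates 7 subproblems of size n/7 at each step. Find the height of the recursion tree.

For divide and conquer with division factor 7:

Problem sizes at each level:
Level 0: 678223072849
Level 1: 96889010407
Level 2: 13841287201
Level 3: 1977326743
Level 4: 282475249
Level 5: 40353607
Level 6: 5764801
Level 7: 823543
Level 8: 117649
Level 9: 16807
Level 10: 2401
Level 11: 343
Level 12: 49
Level 13: 7
Level 14: 1

The root is level 0 and the size-1 base case is level 14 (the tree spans levels 0 through 14, i.e. 15 levels counting the root), so the depth is the number of divisions: log_7(678223072849) = 14

The recursion tree depth is log_7(678223072849) = 14. At each level, the problem size is divided by 7, so it takes 14 divisions to reduce to a base case of size 1. The algorithm makes 7 recursive calls at each level.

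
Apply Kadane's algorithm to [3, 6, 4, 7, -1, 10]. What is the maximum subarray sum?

Using Kadane's algorithm on [3, 6, 4, 7, -1, 10]:

Scanning through the array:
Position 1 (value 6): max_ending_here = 9, max_so_far = 9
Position 2 (value 4): max_ending_here = 13, max_so_far = 13
Position 3 (value 7): max_ending_here = 20, max_so_far = 20
Position 4 (value -1): max_ending_here = 19, max_so_far = 20
Position 5 (value 10): max_ending_here = 29, max_so_far = 29

Maximum subarray: [3, 6, 4, 7, -1, 10]
Maximum sum: 29

The maximum subarray is [3, 6, 4, 7, -1, 10] with sum 29. This subarray runs from index 0 to index 5.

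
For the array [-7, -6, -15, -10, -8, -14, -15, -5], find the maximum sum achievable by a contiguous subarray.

Using Kadane's algorithm on [-7, -6, -15, -10, -8, -14, -15, -5]:

Scanning through the array:
Position 1 (value -6): max_ending_here = -6, max_so_far = -6
Position 2 (value -15): max_ending_here = -15, max_so_far = -6
Position 3 (value -10): max_ending_here = -10, max_so_far = -6
Position 4 (value -8): max_ending_here = -8, max_so_far = -6
Position 5 (value -14): max_ending_here = -14, max_so_far = -6
Position 6 (value -15): max_ending_here = -15, max_so_far = -6
Position 7 (value -5): max_ending_here = -5, max_so_far = -5

Maximum subarray: [-5]
Maximum sum: -5

The maximum subarray is [-5] with sum -5. This subarray runs from index 7 to index 7.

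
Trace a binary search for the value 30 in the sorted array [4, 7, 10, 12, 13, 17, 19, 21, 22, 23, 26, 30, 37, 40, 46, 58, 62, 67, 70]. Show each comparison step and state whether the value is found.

Binary search for 30 in [4, 7, 10, 12, 13, 17, 19, 21, 22, 23, 26, 30, 37, 40, 46, 58, 62, 67, 70]:

lo=0, hi=18, mid=9, arr[mid]=23 -> 23 < 30, search right half
lo=10, hi=18, mid=14, arr[mid]=46 -> 46 > 30, search left half
lo=10, hi=13, mid=11, arr[mid]=30 -> Found target at index 11!

Binary search finds 30 at index 11 after 3 comparisons. The search repeatedly halves the search space by comparing with the middle element.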